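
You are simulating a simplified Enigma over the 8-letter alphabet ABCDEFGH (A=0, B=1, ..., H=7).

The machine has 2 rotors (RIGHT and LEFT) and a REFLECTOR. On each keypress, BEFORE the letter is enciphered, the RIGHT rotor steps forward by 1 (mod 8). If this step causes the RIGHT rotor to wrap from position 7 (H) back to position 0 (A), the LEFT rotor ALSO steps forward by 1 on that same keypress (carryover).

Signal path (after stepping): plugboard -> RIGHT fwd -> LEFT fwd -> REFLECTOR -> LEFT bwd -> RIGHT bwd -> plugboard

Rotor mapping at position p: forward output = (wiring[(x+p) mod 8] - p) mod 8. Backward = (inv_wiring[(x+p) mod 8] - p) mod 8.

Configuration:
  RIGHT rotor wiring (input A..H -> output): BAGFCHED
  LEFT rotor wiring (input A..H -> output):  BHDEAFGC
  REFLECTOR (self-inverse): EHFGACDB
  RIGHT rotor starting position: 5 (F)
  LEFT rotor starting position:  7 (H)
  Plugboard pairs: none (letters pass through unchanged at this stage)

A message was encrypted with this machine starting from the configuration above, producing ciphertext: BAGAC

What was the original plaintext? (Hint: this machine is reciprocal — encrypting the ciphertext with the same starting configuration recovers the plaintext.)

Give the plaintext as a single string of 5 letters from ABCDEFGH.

Char 1 ('B'): step: R->6, L=7; B->plug->B->R->F->L->B->refl->H->L'->H->R'->F->plug->F
Char 2 ('A'): step: R->7, L=7; A->plug->A->R->E->L->F->refl->C->L'->B->R'->C->plug->C
Char 3 ('G'): step: R->0, L->0 (L advanced); G->plug->G->R->E->L->A->refl->E->L'->D->R'->H->plug->H
Char 4 ('A'): step: R->1, L=0; A->plug->A->R->H->L->C->refl->F->L'->F->R'->B->plug->B
Char 5 ('C'): step: R->2, L=0; C->plug->C->R->A->L->B->refl->H->L'->B->R'->F->plug->F

Answer: FCHBF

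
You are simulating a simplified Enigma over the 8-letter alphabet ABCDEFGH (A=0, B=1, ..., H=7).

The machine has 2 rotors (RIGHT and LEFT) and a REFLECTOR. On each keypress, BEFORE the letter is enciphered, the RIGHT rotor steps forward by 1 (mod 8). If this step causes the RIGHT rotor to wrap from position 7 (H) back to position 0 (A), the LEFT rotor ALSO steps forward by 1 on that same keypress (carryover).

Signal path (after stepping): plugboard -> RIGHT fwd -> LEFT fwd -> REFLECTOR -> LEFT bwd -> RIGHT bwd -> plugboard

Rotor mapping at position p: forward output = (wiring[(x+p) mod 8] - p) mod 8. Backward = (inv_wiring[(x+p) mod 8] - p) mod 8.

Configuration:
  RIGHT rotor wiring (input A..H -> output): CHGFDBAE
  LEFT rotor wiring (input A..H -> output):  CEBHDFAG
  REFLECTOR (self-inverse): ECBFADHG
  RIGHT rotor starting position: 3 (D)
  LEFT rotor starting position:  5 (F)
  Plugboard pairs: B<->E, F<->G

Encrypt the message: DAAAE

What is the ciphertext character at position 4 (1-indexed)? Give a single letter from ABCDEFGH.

Char 1 ('D'): step: R->4, L=5; D->plug->D->R->A->L->A->refl->E->L'->F->R'->B->plug->E
Char 2 ('A'): step: R->5, L=5; A->plug->A->R->E->L->H->refl->G->L'->H->R'->C->plug->C
Char 3 ('A'): step: R->6, L=5; A->plug->A->R->C->L->B->refl->C->L'->G->R'->B->plug->E
Char 4 ('A'): step: R->7, L=5; A->plug->A->R->F->L->E->refl->A->L'->A->R'->C->plug->C

C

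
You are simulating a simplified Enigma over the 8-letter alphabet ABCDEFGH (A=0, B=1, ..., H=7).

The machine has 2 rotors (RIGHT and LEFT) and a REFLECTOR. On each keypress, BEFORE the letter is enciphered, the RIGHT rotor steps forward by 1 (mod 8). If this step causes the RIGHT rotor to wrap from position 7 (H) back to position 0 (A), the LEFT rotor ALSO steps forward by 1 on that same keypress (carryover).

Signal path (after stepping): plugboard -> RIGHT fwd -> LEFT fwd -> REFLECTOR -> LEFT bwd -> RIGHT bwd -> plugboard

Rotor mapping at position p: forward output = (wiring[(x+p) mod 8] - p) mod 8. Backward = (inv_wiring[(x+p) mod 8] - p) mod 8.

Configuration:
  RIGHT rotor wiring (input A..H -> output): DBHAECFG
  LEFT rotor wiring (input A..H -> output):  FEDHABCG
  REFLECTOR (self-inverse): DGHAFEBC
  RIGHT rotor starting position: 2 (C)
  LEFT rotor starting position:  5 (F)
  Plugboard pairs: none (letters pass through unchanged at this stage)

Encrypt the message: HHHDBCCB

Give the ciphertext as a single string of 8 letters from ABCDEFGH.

Answer: GBGAHBEC

Derivation:
Char 1 ('H'): step: R->3, L=5; H->plug->H->R->E->L->H->refl->C->L'->G->R'->G->plug->G
Char 2 ('H'): step: R->4, L=5; H->plug->H->R->E->L->H->refl->C->L'->G->R'->B->plug->B
Char 3 ('H'): step: R->5, L=5; H->plug->H->R->H->L->D->refl->A->L'->D->R'->G->plug->G
Char 4 ('D'): step: R->6, L=5; D->plug->D->R->D->L->A->refl->D->L'->H->R'->A->plug->A
Char 5 ('B'): step: R->7, L=5; B->plug->B->R->E->L->H->refl->C->L'->G->R'->H->plug->H
Char 6 ('C'): step: R->0, L->6 (L advanced); C->plug->C->R->H->L->D->refl->A->L'->B->R'->B->plug->B
Char 7 ('C'): step: R->1, L=6; C->plug->C->R->H->L->D->refl->A->L'->B->R'->E->plug->E
Char 8 ('B'): step: R->2, L=6; B->plug->B->R->G->L->C->refl->H->L'->C->R'->C->plug->C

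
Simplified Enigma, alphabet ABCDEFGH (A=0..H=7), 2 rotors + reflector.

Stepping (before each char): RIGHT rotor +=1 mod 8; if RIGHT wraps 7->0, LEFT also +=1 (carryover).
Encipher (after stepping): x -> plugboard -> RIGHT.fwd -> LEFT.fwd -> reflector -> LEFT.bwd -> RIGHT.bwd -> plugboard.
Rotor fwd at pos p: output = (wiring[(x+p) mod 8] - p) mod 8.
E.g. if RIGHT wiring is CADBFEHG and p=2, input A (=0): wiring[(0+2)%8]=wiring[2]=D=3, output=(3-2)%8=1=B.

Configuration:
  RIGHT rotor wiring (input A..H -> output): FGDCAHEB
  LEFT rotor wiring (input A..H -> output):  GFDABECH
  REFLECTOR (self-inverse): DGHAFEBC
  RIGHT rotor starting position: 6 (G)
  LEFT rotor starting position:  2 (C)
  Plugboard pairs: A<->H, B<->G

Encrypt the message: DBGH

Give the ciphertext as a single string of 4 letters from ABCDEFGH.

Char 1 ('D'): step: R->7, L=2; D->plug->D->R->E->L->A->refl->D->L'->H->R'->C->plug->C
Char 2 ('B'): step: R->0, L->3 (L advanced); B->plug->G->R->E->L->E->refl->F->L'->A->R'->E->plug->E
Char 3 ('G'): step: R->1, L=3; G->plug->B->R->C->L->B->refl->G->L'->B->R'->C->plug->C
Char 4 ('H'): step: R->2, L=3; H->plug->A->R->B->L->G->refl->B->L'->C->R'->E->plug->E

Answer: CECE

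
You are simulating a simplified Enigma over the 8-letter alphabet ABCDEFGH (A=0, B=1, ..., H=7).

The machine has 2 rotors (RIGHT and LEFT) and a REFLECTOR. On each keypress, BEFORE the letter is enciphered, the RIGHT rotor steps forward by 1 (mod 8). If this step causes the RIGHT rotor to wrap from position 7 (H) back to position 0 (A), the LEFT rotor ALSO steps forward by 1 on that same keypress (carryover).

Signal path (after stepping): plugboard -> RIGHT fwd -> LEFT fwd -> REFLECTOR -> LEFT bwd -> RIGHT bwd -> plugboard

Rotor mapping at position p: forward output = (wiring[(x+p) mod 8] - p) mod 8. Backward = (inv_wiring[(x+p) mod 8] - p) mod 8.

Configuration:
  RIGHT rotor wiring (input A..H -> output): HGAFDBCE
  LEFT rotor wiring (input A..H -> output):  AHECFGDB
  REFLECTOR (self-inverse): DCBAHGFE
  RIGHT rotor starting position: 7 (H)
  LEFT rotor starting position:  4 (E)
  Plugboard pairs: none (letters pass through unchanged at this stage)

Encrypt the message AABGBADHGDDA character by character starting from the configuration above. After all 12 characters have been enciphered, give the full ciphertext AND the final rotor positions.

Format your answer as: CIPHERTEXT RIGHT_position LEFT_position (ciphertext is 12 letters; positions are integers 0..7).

Answer: EDDDFGACEGCG 3 6

Derivation:
Char 1 ('A'): step: R->0, L->5 (L advanced); A->plug->A->R->H->L->A->refl->D->L'->D->R'->E->plug->E
Char 2 ('A'): step: R->1, L=5; A->plug->A->R->F->L->H->refl->E->L'->C->R'->D->plug->D
Char 3 ('B'): step: R->2, L=5; B->plug->B->R->D->L->D->refl->A->L'->H->R'->D->plug->D
Char 4 ('G'): step: R->3, L=5; G->plug->G->R->D->L->D->refl->A->L'->H->R'->D->plug->D
Char 5 ('B'): step: R->4, L=5; B->plug->B->R->F->L->H->refl->E->L'->C->R'->F->plug->F
Char 6 ('A'): step: R->5, L=5; A->plug->A->R->E->L->C->refl->B->L'->A->R'->G->plug->G
Char 7 ('D'): step: R->6, L=5; D->plug->D->R->A->L->B->refl->C->L'->E->R'->A->plug->A
Char 8 ('H'): step: R->7, L=5; H->plug->H->R->D->L->D->refl->A->L'->H->R'->C->plug->C
Char 9 ('G'): step: R->0, L->6 (L advanced); G->plug->G->R->C->L->C->refl->B->L'->D->R'->E->plug->E
Char 10 ('D'): step: R->1, L=6; D->plug->D->R->C->L->C->refl->B->L'->D->R'->G->plug->G
Char 11 ('D'): step: R->2, L=6; D->plug->D->R->H->L->A->refl->D->L'->B->R'->C->plug->C
Char 12 ('A'): step: R->3, L=6; A->plug->A->R->C->L->C->refl->B->L'->D->R'->G->plug->G
Final: ciphertext=EDDDFGACEGCG, RIGHT=3, LEFT=6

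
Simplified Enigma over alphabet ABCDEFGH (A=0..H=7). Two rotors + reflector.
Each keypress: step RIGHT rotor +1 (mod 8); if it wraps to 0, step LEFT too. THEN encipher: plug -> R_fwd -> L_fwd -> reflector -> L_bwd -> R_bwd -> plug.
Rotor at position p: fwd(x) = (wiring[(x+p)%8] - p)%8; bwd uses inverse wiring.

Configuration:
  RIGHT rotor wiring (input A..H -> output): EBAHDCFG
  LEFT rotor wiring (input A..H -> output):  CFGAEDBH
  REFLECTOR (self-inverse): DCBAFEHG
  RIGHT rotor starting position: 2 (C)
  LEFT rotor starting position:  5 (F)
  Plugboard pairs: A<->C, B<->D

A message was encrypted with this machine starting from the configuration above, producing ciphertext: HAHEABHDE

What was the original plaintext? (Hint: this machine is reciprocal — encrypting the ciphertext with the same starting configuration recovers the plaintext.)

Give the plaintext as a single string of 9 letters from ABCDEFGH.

Answer: BHEGDFAAG

Derivation:
Char 1 ('H'): step: R->3, L=5; H->plug->H->R->F->L->B->refl->C->L'->C->R'->D->plug->B
Char 2 ('A'): step: R->4, L=5; A->plug->C->R->B->L->E->refl->F->L'->D->R'->H->plug->H
Char 3 ('H'): step: R->5, L=5; H->plug->H->R->G->L->D->refl->A->L'->E->R'->E->plug->E
Char 4 ('E'): step: R->6, L=5; E->plug->E->R->C->L->C->refl->B->L'->F->R'->G->plug->G
Char 5 ('A'): step: R->7, L=5; A->plug->C->R->C->L->C->refl->B->L'->F->R'->B->plug->D
Char 6 ('B'): step: R->0, L->6 (L advanced); B->plug->D->R->H->L->F->refl->E->L'->C->R'->F->plug->F
Char 7 ('H'): step: R->1, L=6; H->plug->H->R->D->L->H->refl->G->L'->G->R'->C->plug->A
Char 8 ('D'): step: R->2, L=6; D->plug->B->R->F->L->C->refl->B->L'->B->R'->C->plug->A
Char 9 ('E'): step: R->3, L=6; E->plug->E->R->D->L->H->refl->G->L'->G->R'->G->plug->G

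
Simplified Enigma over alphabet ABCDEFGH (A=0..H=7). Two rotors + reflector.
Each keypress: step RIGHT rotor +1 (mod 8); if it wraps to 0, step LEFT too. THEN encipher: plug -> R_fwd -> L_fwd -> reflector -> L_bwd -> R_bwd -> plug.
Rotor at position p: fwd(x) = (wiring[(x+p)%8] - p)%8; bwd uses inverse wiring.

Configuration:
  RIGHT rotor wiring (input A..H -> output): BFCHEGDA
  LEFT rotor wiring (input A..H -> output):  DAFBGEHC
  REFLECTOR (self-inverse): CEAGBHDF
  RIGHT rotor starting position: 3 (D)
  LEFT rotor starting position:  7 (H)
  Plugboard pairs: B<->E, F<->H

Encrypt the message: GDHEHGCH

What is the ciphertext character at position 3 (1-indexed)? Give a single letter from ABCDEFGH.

Char 1 ('G'): step: R->4, L=7; G->plug->G->R->G->L->F->refl->H->L'->F->R'->E->plug->B
Char 2 ('D'): step: R->5, L=7; D->plug->D->R->E->L->C->refl->A->L'->H->R'->H->plug->F
Char 3 ('H'): step: R->6, L=7; H->plug->F->R->B->L->E->refl->B->L'->C->R'->B->plug->E

E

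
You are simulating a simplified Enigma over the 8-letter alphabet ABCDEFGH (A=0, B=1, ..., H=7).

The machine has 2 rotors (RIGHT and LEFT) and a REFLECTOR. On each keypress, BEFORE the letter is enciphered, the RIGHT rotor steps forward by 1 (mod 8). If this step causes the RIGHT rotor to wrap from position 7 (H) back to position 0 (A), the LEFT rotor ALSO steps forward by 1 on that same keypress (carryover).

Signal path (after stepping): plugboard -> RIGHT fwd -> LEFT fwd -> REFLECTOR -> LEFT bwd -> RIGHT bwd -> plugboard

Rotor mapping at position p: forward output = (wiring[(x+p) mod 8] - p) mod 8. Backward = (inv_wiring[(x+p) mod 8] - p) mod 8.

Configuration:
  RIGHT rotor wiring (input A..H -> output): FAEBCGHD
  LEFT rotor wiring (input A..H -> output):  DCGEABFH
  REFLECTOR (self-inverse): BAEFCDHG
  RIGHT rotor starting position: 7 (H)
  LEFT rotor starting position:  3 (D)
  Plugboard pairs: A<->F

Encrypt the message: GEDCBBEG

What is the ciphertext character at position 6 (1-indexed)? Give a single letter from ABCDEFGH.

Char 1 ('G'): step: R->0, L->4 (L advanced); G->plug->G->R->H->L->A->refl->B->L'->C->R'->E->plug->E
Char 2 ('E'): step: R->1, L=4; E->plug->E->R->F->L->G->refl->H->L'->E->R'->H->plug->H
Char 3 ('D'): step: R->2, L=4; D->plug->D->R->E->L->H->refl->G->L'->F->R'->E->plug->E
Char 4 ('C'): step: R->3, L=4; C->plug->C->R->D->L->D->refl->F->L'->B->R'->H->plug->H
Char 5 ('B'): step: R->4, L=4; B->plug->B->R->C->L->B->refl->A->L'->H->R'->D->plug->D
Char 6 ('B'): step: R->5, L=4; B->plug->B->R->C->L->B->refl->A->L'->H->R'->F->plug->A

A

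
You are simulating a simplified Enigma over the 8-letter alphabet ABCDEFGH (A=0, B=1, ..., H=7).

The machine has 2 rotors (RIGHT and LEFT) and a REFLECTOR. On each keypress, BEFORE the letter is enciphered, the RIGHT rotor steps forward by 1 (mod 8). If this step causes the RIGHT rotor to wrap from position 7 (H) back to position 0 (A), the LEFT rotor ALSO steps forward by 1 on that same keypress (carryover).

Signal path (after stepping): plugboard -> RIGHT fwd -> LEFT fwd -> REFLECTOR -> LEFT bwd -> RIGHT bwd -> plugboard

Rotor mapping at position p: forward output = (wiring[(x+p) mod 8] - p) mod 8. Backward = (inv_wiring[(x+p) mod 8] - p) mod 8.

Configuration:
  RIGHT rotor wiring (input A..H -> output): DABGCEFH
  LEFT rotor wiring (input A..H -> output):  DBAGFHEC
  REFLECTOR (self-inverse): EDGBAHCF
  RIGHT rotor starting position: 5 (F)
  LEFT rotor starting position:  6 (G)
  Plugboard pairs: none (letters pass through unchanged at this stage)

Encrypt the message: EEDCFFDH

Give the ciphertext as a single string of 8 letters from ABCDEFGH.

Char 1 ('E'): step: R->6, L=6; E->plug->E->R->D->L->D->refl->B->L'->H->R'->A->plug->A
Char 2 ('E'): step: R->7, L=6; E->plug->E->R->H->L->B->refl->D->L'->D->R'->F->plug->F
Char 3 ('D'): step: R->0, L->7 (L advanced); D->plug->D->R->G->L->A->refl->E->L'->B->R'->C->plug->C
Char 4 ('C'): step: R->1, L=7; C->plug->C->R->F->L->G->refl->C->L'->C->R'->H->plug->H
Char 5 ('F'): step: R->2, L=7; F->plug->F->R->F->L->G->refl->C->L'->C->R'->D->plug->D
Char 6 ('F'): step: R->3, L=7; F->plug->F->R->A->L->D->refl->B->L'->D->R'->A->plug->A
Char 7 ('D'): step: R->4, L=7; D->plug->D->R->D->L->B->refl->D->L'->A->R'->B->plug->B
Char 8 ('H'): step: R->5, L=7; H->plug->H->R->F->L->G->refl->C->L'->C->R'->C->plug->C

Answer: AFCHDABC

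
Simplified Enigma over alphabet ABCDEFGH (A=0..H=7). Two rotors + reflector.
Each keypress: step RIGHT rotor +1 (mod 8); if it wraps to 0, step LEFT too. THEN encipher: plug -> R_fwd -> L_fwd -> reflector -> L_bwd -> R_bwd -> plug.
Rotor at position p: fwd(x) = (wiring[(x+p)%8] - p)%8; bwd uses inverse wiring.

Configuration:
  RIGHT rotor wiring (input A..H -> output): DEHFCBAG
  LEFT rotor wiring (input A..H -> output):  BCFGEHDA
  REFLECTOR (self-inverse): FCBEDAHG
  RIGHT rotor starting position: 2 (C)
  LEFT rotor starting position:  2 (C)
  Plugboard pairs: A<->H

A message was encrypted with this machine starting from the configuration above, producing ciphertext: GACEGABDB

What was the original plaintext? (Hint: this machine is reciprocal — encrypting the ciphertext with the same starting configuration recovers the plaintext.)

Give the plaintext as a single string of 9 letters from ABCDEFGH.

Char 1 ('G'): step: R->3, L=2; G->plug->G->R->B->L->E->refl->D->L'->A->R'->F->plug->F
Char 2 ('A'): step: R->4, L=2; A->plug->H->R->B->L->E->refl->D->L'->A->R'->F->plug->F
Char 3 ('C'): step: R->5, L=2; C->plug->C->R->B->L->E->refl->D->L'->A->R'->G->plug->G
Char 4 ('E'): step: R->6, L=2; E->plug->E->R->B->L->E->refl->D->L'->A->R'->B->plug->B
Char 5 ('G'): step: R->7, L=2; G->plug->G->R->C->L->C->refl->B->L'->E->R'->B->plug->B
Char 6 ('A'): step: R->0, L->3 (L advanced); A->plug->H->R->G->L->H->refl->G->L'->F->R'->D->plug->D
Char 7 ('B'): step: R->1, L=3; B->plug->B->R->G->L->H->refl->G->L'->F->R'->G->plug->G
Char 8 ('D'): step: R->2, L=3; D->plug->D->R->H->L->C->refl->B->L'->B->R'->G->plug->G
Char 9 ('B'): step: R->3, L=3; B->plug->B->R->H->L->C->refl->B->L'->B->R'->G->plug->G

Answer: FFGBBDGGG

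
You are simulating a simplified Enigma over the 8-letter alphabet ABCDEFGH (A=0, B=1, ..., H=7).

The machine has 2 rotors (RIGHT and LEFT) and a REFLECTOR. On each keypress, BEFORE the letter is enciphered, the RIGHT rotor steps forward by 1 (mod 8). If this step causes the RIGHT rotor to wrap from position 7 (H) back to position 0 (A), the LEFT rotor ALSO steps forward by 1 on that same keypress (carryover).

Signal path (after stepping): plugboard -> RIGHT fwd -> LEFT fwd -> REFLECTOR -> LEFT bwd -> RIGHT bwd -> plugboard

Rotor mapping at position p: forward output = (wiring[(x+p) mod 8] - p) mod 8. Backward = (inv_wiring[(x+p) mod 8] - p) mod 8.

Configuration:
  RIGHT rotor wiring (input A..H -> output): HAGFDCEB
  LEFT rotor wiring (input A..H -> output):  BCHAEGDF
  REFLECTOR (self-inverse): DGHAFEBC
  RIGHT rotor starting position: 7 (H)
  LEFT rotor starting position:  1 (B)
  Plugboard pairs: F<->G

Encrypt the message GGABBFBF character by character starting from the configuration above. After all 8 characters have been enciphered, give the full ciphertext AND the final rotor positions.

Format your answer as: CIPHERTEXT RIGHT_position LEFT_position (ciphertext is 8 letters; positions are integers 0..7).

Char 1 ('G'): step: R->0, L->2 (L advanced); G->plug->F->R->C->L->C->refl->H->L'->G->R'->C->plug->C
Char 2 ('G'): step: R->1, L=2; G->plug->F->R->D->L->E->refl->F->L'->A->R'->G->plug->F
Char 3 ('A'): step: R->2, L=2; A->plug->A->R->E->L->B->refl->G->L'->B->R'->C->plug->C
Char 4 ('B'): step: R->3, L=2; B->plug->B->R->A->L->F->refl->E->L'->D->R'->H->plug->H
Char 5 ('B'): step: R->4, L=2; B->plug->B->R->G->L->H->refl->C->L'->C->R'->G->plug->F
Char 6 ('F'): step: R->5, L=2; F->plug->G->R->A->L->F->refl->E->L'->D->R'->E->plug->E
Char 7 ('B'): step: R->6, L=2; B->plug->B->R->D->L->E->refl->F->L'->A->R'->E->plug->E
Char 8 ('F'): step: R->7, L=2; F->plug->G->R->D->L->E->refl->F->L'->A->R'->B->plug->B
Final: ciphertext=CFCHFEEB, RIGHT=7, LEFT=2

Answer: CFCHFEEB 7 2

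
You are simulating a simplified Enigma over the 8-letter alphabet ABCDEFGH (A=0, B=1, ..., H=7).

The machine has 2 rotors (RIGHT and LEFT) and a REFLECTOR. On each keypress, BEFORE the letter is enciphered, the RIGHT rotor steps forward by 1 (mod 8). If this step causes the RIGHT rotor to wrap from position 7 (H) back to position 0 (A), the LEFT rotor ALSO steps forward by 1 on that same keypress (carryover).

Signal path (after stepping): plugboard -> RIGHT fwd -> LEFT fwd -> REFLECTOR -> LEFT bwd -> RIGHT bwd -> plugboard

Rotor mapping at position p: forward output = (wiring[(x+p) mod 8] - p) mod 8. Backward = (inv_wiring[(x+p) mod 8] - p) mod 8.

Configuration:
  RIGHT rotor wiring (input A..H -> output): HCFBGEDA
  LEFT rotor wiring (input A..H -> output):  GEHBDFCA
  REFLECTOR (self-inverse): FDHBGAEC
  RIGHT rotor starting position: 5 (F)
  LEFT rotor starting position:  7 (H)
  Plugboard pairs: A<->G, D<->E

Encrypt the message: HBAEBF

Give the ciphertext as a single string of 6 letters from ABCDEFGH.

Answer: GFFAAB

Derivation:
Char 1 ('H'): step: R->6, L=7; H->plug->H->R->G->L->G->refl->E->L'->F->R'->A->plug->G
Char 2 ('B'): step: R->7, L=7; B->plug->B->R->A->L->B->refl->D->L'->H->R'->F->plug->F
Char 3 ('A'): step: R->0, L->0 (L advanced); A->plug->G->R->D->L->B->refl->D->L'->E->R'->F->plug->F
Char 4 ('E'): step: R->1, L=0; E->plug->D->R->F->L->F->refl->A->L'->H->R'->G->plug->A
Char 5 ('B'): step: R->2, L=0; B->plug->B->R->H->L->A->refl->F->L'->F->R'->G->plug->A
Char 6 ('F'): step: R->3, L=0; F->plug->F->R->E->L->D->refl->B->L'->D->R'->B->plug->B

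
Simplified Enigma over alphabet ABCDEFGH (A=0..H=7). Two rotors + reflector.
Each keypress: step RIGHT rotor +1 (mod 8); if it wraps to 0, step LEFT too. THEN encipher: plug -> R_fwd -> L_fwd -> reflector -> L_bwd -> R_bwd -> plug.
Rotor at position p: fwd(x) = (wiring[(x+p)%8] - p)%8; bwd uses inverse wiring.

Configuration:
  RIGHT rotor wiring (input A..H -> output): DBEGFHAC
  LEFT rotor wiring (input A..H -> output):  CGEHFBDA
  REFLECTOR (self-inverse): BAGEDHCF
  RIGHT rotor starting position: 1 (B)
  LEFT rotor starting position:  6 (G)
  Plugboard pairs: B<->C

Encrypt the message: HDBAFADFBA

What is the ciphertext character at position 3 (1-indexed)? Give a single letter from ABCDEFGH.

Char 1 ('H'): step: R->2, L=6; H->plug->H->R->H->L->D->refl->E->L'->C->R'->A->plug->A
Char 2 ('D'): step: R->3, L=6; D->plug->D->R->F->L->B->refl->A->L'->D->R'->A->plug->A
Char 3 ('B'): step: R->4, L=6; B->plug->C->R->E->L->G->refl->C->L'->B->R'->A->plug->A

A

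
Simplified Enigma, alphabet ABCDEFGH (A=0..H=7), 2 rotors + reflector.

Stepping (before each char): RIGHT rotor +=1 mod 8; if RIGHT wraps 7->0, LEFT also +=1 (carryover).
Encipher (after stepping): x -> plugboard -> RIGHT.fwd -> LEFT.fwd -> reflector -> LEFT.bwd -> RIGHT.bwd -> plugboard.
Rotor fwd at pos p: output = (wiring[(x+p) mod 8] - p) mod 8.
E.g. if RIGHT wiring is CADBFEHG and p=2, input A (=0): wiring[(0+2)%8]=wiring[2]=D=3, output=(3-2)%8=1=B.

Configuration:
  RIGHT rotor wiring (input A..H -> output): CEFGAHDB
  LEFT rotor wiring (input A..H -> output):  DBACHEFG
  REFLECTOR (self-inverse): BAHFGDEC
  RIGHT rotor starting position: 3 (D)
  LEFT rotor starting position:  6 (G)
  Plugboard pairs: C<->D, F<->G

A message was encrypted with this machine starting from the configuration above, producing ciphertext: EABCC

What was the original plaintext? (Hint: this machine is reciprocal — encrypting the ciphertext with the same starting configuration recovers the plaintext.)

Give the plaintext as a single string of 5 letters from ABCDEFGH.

Char 1 ('E'): step: R->4, L=6; E->plug->E->R->G->L->B->refl->A->L'->B->R'->G->plug->F
Char 2 ('A'): step: R->5, L=6; A->plug->A->R->C->L->F->refl->D->L'->D->R'->H->plug->H
Char 3 ('B'): step: R->6, L=6; B->plug->B->R->D->L->D->refl->F->L'->C->R'->G->plug->F
Char 4 ('C'): step: R->7, L=6; C->plug->D->R->G->L->B->refl->A->L'->B->R'->F->plug->G
Char 5 ('C'): step: R->0, L->7 (L advanced); C->plug->D->R->G->L->F->refl->D->L'->E->R'->B->plug->B

Answer: FHFGB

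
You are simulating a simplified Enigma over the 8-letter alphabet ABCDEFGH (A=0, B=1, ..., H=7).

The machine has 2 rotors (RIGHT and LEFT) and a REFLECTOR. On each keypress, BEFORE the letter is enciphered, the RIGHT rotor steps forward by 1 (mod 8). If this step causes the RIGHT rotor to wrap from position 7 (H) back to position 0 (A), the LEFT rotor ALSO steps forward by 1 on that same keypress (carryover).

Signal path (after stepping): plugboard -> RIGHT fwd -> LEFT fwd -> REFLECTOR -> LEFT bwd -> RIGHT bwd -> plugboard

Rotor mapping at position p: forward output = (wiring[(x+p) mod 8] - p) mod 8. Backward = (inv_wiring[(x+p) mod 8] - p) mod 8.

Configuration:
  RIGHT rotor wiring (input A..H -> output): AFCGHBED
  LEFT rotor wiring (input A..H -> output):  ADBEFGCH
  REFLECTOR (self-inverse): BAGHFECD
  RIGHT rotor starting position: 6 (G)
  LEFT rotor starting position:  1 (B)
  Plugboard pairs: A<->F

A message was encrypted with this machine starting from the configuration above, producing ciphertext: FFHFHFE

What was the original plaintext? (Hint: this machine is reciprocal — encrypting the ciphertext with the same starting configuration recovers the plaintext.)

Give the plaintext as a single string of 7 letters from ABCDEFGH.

Answer: DCFEBBH

Derivation:
Char 1 ('F'): step: R->7, L=1; F->plug->A->R->E->L->F->refl->E->L'->D->R'->D->plug->D
Char 2 ('F'): step: R->0, L->2 (L advanced); F->plug->A->R->A->L->H->refl->D->L'->C->R'->C->plug->C
Char 3 ('H'): step: R->1, L=2; H->plug->H->R->H->L->B->refl->A->L'->E->R'->A->plug->F
Char 4 ('F'): step: R->2, L=2; F->plug->A->R->A->L->H->refl->D->L'->C->R'->E->plug->E
Char 5 ('H'): step: R->3, L=2; H->plug->H->R->H->L->B->refl->A->L'->E->R'->B->plug->B
Char 6 ('F'): step: R->4, L=2; F->plug->A->R->D->L->E->refl->F->L'->F->R'->B->plug->B
Char 7 ('E'): step: R->5, L=2; E->plug->E->R->A->L->H->refl->D->L'->C->R'->H->plug->H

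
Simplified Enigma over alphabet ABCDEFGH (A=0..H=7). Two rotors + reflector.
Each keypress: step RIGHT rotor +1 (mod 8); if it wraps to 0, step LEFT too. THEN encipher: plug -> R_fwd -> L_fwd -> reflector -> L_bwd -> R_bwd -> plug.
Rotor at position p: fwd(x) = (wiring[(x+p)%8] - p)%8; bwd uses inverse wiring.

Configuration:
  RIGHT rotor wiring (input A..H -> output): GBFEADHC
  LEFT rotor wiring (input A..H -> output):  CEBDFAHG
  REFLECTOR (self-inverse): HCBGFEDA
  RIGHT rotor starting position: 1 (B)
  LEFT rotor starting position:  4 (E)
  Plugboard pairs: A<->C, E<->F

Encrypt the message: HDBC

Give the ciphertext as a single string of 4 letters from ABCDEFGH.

Char 1 ('H'): step: R->2, L=4; H->plug->H->R->H->L->H->refl->A->L'->F->R'->E->plug->F
Char 2 ('D'): step: R->3, L=4; D->plug->D->R->E->L->G->refl->D->L'->C->R'->H->plug->H
Char 3 ('B'): step: R->4, L=4; B->plug->B->R->H->L->H->refl->A->L'->F->R'->F->plug->E
Char 4 ('C'): step: R->5, L=4; C->plug->A->R->G->L->F->refl->E->L'->B->R'->D->plug->D

Answer: FHED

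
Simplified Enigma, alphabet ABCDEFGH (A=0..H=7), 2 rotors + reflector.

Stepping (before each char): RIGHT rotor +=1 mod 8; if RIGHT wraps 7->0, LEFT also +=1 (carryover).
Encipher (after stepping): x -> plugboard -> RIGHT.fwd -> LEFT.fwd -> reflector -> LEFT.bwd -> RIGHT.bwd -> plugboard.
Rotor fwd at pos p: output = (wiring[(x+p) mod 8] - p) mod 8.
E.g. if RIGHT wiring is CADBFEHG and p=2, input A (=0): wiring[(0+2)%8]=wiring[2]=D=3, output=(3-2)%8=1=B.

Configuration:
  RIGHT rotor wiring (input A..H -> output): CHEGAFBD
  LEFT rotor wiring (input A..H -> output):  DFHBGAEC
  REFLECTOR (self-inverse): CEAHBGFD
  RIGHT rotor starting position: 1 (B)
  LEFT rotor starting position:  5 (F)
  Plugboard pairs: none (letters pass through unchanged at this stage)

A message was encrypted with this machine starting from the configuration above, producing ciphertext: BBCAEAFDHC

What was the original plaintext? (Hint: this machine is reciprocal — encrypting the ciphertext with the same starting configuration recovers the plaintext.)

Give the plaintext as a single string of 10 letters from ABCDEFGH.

Answer: HGAGHDHADE

Derivation:
Char 1 ('B'): step: R->2, L=5; B->plug->B->R->E->L->A->refl->C->L'->F->R'->H->plug->H
Char 2 ('B'): step: R->3, L=5; B->plug->B->R->F->L->C->refl->A->L'->E->R'->G->plug->G
Char 3 ('C'): step: R->4, L=5; C->plug->C->R->F->L->C->refl->A->L'->E->R'->A->plug->A
Char 4 ('A'): step: R->5, L=5; A->plug->A->R->A->L->D->refl->H->L'->B->R'->G->plug->G
Char 5 ('E'): step: R->6, L=5; E->plug->E->R->G->L->E->refl->B->L'->H->R'->H->plug->H
Char 6 ('A'): step: R->7, L=5; A->plug->A->R->E->L->A->refl->C->L'->F->R'->D->plug->D
Char 7 ('F'): step: R->0, L->6 (L advanced); F->plug->F->R->F->L->D->refl->H->L'->D->R'->H->plug->H
Char 8 ('D'): step: R->1, L=6; D->plug->D->R->H->L->C->refl->A->L'->G->R'->A->plug->A
Char 9 ('H'): step: R->2, L=6; H->plug->H->R->F->L->D->refl->H->L'->D->R'->D->plug->D
Char 10 ('C'): step: R->3, L=6; C->plug->C->R->C->L->F->refl->G->L'->A->R'->E->plug->E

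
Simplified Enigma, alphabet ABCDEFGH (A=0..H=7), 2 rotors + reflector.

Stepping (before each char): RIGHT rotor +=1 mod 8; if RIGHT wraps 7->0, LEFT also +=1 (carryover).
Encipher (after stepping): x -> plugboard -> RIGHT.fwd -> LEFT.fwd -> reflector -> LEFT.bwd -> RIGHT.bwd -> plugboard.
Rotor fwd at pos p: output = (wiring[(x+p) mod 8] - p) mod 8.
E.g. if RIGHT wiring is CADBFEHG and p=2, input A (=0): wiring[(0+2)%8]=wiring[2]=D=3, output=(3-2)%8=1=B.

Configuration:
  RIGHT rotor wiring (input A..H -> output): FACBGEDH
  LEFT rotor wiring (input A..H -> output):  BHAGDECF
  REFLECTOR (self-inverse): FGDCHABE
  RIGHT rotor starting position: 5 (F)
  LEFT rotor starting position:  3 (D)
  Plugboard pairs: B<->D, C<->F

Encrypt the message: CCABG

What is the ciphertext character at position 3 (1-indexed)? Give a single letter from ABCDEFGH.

Char 1 ('C'): step: R->6, L=3; C->plug->F->R->D->L->H->refl->E->L'->G->R'->H->plug->H
Char 2 ('C'): step: R->7, L=3; C->plug->F->R->H->L->F->refl->A->L'->B->R'->C->plug->F
Char 3 ('A'): step: R->0, L->4 (L advanced); A->plug->A->R->F->L->D->refl->C->L'->H->R'->H->plug->H

H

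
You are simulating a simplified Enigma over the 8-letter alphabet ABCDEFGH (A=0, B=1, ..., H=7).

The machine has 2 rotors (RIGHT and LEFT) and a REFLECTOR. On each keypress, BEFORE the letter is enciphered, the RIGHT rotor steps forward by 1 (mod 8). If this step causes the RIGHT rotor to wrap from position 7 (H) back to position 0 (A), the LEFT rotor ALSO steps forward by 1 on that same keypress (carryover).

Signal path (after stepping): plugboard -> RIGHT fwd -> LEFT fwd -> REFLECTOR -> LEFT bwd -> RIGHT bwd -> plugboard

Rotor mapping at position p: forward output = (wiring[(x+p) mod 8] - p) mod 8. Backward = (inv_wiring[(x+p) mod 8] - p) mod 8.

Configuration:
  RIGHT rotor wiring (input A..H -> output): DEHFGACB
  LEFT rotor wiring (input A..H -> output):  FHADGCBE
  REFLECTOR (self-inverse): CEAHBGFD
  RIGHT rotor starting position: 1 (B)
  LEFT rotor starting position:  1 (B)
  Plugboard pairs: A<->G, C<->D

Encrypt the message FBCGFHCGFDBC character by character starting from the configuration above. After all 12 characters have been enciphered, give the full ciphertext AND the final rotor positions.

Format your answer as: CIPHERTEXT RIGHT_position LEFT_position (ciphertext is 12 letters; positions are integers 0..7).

Answer: DFGAGCGCEBDD 5 2

Derivation:
Char 1 ('F'): step: R->2, L=1; F->plug->F->R->H->L->E->refl->B->L'->E->R'->C->plug->D
Char 2 ('B'): step: R->3, L=1; B->plug->B->R->D->L->F->refl->G->L'->A->R'->F->plug->F
Char 3 ('C'): step: R->4, L=1; C->plug->D->R->F->L->A->refl->C->L'->C->R'->A->plug->G
Char 4 ('G'): step: R->5, L=1; G->plug->A->R->D->L->F->refl->G->L'->A->R'->G->plug->A
Char 5 ('F'): step: R->6, L=1; F->plug->F->R->H->L->E->refl->B->L'->E->R'->A->plug->G
Char 6 ('H'): step: R->7, L=1; H->plug->H->R->D->L->F->refl->G->L'->A->R'->D->plug->C
Char 7 ('C'): step: R->0, L->2 (L advanced); C->plug->D->R->F->L->C->refl->A->L'->D->R'->A->plug->G
Char 8 ('G'): step: R->1, L=2; G->plug->A->R->D->L->A->refl->C->L'->F->R'->D->plug->C
Char 9 ('F'): step: R->2, L=2; F->plug->F->R->H->L->F->refl->G->L'->A->R'->E->plug->E
Char 10 ('D'): step: R->3, L=2; D->plug->C->R->F->L->C->refl->A->L'->D->R'->B->plug->B
Char 11 ('B'): step: R->4, L=2; B->plug->B->R->E->L->H->refl->D->L'->G->R'->C->plug->D
Char 12 ('C'): step: R->5, L=2; C->plug->D->R->G->L->D->refl->H->L'->E->R'->C->plug->D
Final: ciphertext=DFGAGCGCEBDD, RIGHT=5, LEFT=2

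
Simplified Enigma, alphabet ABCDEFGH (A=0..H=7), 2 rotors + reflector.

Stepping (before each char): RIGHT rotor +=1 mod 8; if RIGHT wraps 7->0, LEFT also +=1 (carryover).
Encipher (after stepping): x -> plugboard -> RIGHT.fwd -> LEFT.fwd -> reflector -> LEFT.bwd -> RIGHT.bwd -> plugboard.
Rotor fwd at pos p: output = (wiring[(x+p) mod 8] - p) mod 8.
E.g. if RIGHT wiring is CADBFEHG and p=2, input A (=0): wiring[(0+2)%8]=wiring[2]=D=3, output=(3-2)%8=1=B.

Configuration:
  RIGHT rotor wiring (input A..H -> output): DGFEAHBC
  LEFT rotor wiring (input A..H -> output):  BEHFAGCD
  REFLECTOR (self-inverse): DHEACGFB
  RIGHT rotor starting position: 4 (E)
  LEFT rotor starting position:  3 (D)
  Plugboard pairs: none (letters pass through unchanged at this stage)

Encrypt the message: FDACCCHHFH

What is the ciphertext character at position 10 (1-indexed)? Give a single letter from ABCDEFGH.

Char 1 ('F'): step: R->5, L=3; F->plug->F->R->A->L->C->refl->E->L'->H->R'->G->plug->G
Char 2 ('D'): step: R->6, L=3; D->plug->D->R->A->L->C->refl->E->L'->H->R'->E->plug->E
Char 3 ('A'): step: R->7, L=3; A->plug->A->R->D->L->H->refl->B->L'->G->R'->D->plug->D
Char 4 ('C'): step: R->0, L->4 (L advanced); C->plug->C->R->F->L->A->refl->D->L'->G->R'->B->plug->B
Char 5 ('C'): step: R->1, L=4; C->plug->C->R->D->L->H->refl->B->L'->H->R'->D->plug->D
Char 6 ('C'): step: R->2, L=4; C->plug->C->R->G->L->D->refl->A->L'->F->R'->D->plug->D
Char 7 ('H'): step: R->3, L=4; H->plug->H->R->C->L->G->refl->F->L'->E->R'->C->plug->C
Char 8 ('H'): step: R->4, L=4; H->plug->H->R->A->L->E->refl->C->L'->B->R'->G->plug->G
Char 9 ('F'): step: R->5, L=4; F->plug->F->R->A->L->E->refl->C->L'->B->R'->E->plug->E
Char 10 ('H'): step: R->6, L=4; H->plug->H->R->B->L->C->refl->E->L'->A->R'->D->plug->D

D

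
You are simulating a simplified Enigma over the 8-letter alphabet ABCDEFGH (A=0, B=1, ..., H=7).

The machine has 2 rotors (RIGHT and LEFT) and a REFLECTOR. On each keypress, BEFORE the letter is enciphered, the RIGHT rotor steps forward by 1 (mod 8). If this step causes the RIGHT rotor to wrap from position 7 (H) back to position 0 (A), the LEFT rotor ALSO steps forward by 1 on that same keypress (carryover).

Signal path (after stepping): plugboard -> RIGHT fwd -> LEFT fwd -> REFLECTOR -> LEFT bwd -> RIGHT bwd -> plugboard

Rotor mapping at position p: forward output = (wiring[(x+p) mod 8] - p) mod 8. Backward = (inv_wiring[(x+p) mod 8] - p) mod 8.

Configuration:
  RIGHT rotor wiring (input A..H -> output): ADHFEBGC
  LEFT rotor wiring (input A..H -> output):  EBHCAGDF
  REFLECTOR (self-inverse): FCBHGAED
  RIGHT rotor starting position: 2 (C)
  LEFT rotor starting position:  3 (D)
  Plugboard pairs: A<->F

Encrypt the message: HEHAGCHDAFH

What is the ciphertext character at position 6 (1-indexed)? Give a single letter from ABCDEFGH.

Char 1 ('H'): step: R->3, L=3; H->plug->H->R->E->L->C->refl->B->L'->F->R'->F->plug->A
Char 2 ('E'): step: R->4, L=3; E->plug->E->R->E->L->C->refl->B->L'->F->R'->B->plug->B
Char 3 ('H'): step: R->5, L=3; H->plug->H->R->H->L->E->refl->G->L'->G->R'->E->plug->E
Char 4 ('A'): step: R->6, L=3; A->plug->F->R->H->L->E->refl->G->L'->G->R'->G->plug->G
Char 5 ('G'): step: R->7, L=3; G->plug->G->R->C->L->D->refl->H->L'->A->R'->D->plug->D
Char 6 ('C'): step: R->0, L->4 (L advanced); C->plug->C->R->H->L->G->refl->E->L'->A->R'->A->plug->F

F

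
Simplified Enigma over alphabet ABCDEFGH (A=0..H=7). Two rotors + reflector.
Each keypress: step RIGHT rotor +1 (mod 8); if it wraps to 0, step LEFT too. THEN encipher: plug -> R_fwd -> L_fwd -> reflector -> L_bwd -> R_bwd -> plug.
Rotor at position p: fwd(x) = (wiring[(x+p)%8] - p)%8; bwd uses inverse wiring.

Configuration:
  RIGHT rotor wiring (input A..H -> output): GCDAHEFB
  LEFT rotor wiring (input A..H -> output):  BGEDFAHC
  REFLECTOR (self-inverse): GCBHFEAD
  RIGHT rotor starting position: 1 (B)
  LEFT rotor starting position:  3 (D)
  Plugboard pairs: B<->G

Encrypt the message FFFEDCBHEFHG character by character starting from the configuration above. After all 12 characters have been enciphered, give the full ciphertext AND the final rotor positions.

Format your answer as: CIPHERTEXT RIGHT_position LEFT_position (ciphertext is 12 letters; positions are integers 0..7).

Answer: ADHGHADBGECE 5 4

Derivation:
Char 1 ('F'): step: R->2, L=3; F->plug->F->R->H->L->B->refl->C->L'->B->R'->A->plug->A
Char 2 ('F'): step: R->3, L=3; F->plug->F->R->D->L->E->refl->F->L'->C->R'->D->plug->D
Char 3 ('F'): step: R->4, L=3; F->plug->F->R->G->L->D->refl->H->L'->E->R'->H->plug->H
Char 4 ('E'): step: R->5, L=3; E->plug->E->R->F->L->G->refl->A->L'->A->R'->B->plug->G
Char 5 ('D'): step: R->6, L=3; D->plug->D->R->E->L->H->refl->D->L'->G->R'->H->plug->H
Char 6 ('C'): step: R->7, L=3; C->plug->C->R->D->L->E->refl->F->L'->C->R'->A->plug->A
Char 7 ('B'): step: R->0, L->4 (L advanced); B->plug->G->R->F->L->C->refl->B->L'->A->R'->D->plug->D
Char 8 ('H'): step: R->1, L=4; H->plug->H->R->F->L->C->refl->B->L'->A->R'->G->plug->B
Char 9 ('E'): step: R->2, L=4; E->plug->E->R->D->L->G->refl->A->L'->G->R'->B->plug->G
Char 10 ('F'): step: R->3, L=4; F->plug->F->R->D->L->G->refl->A->L'->G->R'->E->plug->E
Char 11 ('H'): step: R->4, L=4; H->plug->H->R->E->L->F->refl->E->L'->B->R'->C->plug->C
Char 12 ('G'): step: R->5, L=4; G->plug->B->R->A->L->B->refl->C->L'->F->R'->E->plug->E
Final: ciphertext=ADHGHADBGECE, RIGHT=5, LEFT=4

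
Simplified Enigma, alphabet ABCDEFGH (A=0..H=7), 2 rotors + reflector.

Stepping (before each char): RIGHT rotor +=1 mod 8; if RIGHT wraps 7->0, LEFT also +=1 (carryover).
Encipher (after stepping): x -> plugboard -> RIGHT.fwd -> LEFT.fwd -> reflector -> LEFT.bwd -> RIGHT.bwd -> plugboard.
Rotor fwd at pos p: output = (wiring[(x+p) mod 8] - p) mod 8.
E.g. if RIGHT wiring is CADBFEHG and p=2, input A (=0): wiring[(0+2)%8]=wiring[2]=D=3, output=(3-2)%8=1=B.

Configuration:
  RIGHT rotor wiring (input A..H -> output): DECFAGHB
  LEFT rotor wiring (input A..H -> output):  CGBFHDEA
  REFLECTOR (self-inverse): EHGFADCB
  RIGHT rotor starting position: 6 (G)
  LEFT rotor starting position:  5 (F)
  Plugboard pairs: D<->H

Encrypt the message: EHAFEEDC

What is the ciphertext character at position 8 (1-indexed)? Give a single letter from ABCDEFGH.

Char 1 ('E'): step: R->7, L=5; E->plug->E->R->G->L->A->refl->E->L'->F->R'->C->plug->C
Char 2 ('H'): step: R->0, L->6 (L advanced); H->plug->D->R->F->L->H->refl->B->L'->G->R'->F->plug->F
Char 3 ('A'): step: R->1, L=6; A->plug->A->R->D->L->A->refl->E->L'->C->R'->H->plug->D
Char 4 ('F'): step: R->2, L=6; F->plug->F->R->H->L->F->refl->D->L'->E->R'->D->plug->H
Char 5 ('E'): step: R->3, L=6; E->plug->E->R->G->L->B->refl->H->L'->F->R'->B->plug->B
Char 6 ('E'): step: R->4, L=6; E->plug->E->R->H->L->F->refl->D->L'->E->R'->A->plug->A
Char 7 ('D'): step: R->5, L=6; D->plug->H->R->D->L->A->refl->E->L'->C->R'->B->plug->B
Char 8 ('C'): step: R->6, L=6; C->plug->C->R->F->L->H->refl->B->L'->G->R'->D->plug->H

H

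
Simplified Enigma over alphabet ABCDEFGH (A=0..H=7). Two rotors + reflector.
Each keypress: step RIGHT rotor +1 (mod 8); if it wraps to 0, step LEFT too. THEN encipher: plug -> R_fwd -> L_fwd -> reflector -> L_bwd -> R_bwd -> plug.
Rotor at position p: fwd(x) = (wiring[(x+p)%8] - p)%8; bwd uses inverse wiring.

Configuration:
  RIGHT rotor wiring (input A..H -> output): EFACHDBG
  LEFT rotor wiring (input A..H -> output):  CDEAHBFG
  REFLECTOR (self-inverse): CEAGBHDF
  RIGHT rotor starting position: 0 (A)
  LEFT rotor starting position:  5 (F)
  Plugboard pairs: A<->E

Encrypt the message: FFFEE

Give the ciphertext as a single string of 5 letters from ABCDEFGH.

Char 1 ('F'): step: R->1, L=5; F->plug->F->R->A->L->E->refl->B->L'->C->R'->E->plug->A
Char 2 ('F'): step: R->2, L=5; F->plug->F->R->E->L->G->refl->D->L'->G->R'->A->plug->E
Char 3 ('F'): step: R->3, L=5; F->plug->F->R->B->L->A->refl->C->L'->H->R'->A->plug->E
Char 4 ('E'): step: R->4, L=5; E->plug->A->R->D->L->F->refl->H->L'->F->R'->C->plug->C
Char 5 ('E'): step: R->5, L=5; E->plug->A->R->G->L->D->refl->G->L'->E->R'->B->plug->B

Answer: AEECB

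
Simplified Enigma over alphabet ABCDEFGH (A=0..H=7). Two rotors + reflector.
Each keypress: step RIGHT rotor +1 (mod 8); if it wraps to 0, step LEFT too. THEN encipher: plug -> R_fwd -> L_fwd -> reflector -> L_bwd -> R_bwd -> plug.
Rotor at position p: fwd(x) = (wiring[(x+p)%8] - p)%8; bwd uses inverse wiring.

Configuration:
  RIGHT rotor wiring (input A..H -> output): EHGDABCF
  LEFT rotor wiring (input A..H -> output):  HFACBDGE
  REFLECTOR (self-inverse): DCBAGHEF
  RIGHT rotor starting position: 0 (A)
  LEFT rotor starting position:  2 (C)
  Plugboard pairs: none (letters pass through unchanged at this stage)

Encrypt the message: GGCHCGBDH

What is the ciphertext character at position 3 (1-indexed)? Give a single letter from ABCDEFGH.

Char 1 ('G'): step: R->1, L=2; G->plug->G->R->E->L->E->refl->G->L'->A->R'->E->plug->E
Char 2 ('G'): step: R->2, L=2; G->plug->G->R->C->L->H->refl->F->L'->G->R'->C->plug->C
Char 3 ('C'): step: R->3, L=2; C->plug->C->R->G->L->F->refl->H->L'->C->R'->E->plug->E

E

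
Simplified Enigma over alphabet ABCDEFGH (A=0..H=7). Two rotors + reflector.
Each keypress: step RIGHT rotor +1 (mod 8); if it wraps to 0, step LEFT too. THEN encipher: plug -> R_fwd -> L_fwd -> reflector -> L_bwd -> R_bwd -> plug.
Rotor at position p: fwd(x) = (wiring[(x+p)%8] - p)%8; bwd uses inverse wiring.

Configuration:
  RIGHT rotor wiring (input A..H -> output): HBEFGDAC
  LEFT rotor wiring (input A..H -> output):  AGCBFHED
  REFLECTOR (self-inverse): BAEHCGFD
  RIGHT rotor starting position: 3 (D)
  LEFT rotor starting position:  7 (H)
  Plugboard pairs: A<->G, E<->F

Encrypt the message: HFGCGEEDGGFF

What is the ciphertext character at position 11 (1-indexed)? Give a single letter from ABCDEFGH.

Char 1 ('H'): step: R->4, L=7; H->plug->H->R->B->L->B->refl->A->L'->G->R'->D->plug->D
Char 2 ('F'): step: R->5, L=7; F->plug->E->R->E->L->C->refl->E->L'->A->R'->G->plug->A
Char 3 ('G'): step: R->6, L=7; G->plug->A->R->C->L->H->refl->D->L'->D->R'->D->plug->D
Char 4 ('C'): step: R->7, L=7; C->plug->C->R->C->L->H->refl->D->L'->D->R'->A->plug->G
Char 5 ('G'): step: R->0, L->0 (L advanced); G->plug->A->R->H->L->D->refl->H->L'->F->R'->D->plug->D
Char 6 ('E'): step: R->1, L=0; E->plug->F->R->H->L->D->refl->H->L'->F->R'->D->plug->D
Char 7 ('E'): step: R->2, L=0; E->plug->F->R->A->L->A->refl->B->L'->D->R'->B->plug->B
Char 8 ('D'): step: R->3, L=0; D->plug->D->R->F->L->H->refl->D->L'->H->R'->E->plug->F
Char 9 ('G'): step: R->4, L=0; G->plug->A->R->C->L->C->refl->E->L'->G->R'->D->plug->D
Char 10 ('G'): step: R->5, L=0; G->plug->A->R->G->L->E->refl->C->L'->C->R'->D->plug->D
Char 11 ('F'): step: R->6, L=0; F->plug->E->R->G->L->E->refl->C->L'->C->R'->A->plug->G

G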